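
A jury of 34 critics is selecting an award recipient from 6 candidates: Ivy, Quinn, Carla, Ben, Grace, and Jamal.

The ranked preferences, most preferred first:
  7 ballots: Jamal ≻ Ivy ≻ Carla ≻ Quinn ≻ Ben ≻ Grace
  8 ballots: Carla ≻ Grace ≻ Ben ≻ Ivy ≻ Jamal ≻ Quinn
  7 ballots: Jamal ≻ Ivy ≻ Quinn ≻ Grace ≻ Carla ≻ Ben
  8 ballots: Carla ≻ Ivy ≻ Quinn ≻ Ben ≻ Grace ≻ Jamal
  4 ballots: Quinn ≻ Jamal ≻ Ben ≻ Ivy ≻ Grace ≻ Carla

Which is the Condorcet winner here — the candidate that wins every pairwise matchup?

Jamal vs Ivy: 18–16
Jamal vs Quinn: 22–12
Jamal vs Carla: 18–16
Jamal vs Ben: 18–16
Jamal vs Grace: 18–16
Jamal beats every other candidate.

Jamal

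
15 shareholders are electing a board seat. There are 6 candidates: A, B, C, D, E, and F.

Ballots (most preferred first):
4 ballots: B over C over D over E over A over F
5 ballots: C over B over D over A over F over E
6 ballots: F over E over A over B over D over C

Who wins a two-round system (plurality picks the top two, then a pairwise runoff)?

C

Round 1 first-place votes: A 0, B 4, C 5, D 0, E 0, F 6. F and C advance.
Runoff: F is ranked above C on 6 ballots, C above F on 9.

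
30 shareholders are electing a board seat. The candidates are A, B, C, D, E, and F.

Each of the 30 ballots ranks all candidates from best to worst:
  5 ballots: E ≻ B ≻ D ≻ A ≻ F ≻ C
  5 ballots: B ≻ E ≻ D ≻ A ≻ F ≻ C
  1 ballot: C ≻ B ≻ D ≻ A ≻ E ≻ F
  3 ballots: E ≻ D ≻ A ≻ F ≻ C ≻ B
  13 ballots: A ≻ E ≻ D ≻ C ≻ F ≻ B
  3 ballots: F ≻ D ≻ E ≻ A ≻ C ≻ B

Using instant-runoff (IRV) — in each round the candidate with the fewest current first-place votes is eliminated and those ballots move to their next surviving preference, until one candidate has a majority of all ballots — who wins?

E

Round 1: A 13, B 5, C 1, D 0, E 8, F 3. D eliminated.
Round 2: A 13, B 5, C 1, E 8, F 3. C eliminated.
Round 3: A 13, B 6, E 8, F 3. F eliminated.
Round 4: A 13, B 6, E 11. B eliminated.
Round 5: A 14, E 16. E has a majority (≥16).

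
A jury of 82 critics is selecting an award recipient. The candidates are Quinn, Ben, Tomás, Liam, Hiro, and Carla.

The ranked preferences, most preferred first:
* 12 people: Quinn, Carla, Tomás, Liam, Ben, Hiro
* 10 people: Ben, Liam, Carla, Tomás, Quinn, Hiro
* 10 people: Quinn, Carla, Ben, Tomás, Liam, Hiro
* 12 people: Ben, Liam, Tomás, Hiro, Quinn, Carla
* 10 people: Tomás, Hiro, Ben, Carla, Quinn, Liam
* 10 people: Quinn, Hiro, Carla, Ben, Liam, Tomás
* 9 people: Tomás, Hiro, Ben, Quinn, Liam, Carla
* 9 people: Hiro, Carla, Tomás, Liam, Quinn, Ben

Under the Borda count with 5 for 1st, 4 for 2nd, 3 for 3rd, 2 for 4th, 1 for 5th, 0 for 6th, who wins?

Quinn: 12×5 + 10×1 + 10×5 + 12×1 + 10×1 + 10×5 + 9×2 + 9×1 = 219
Ben: 12×1 + 10×5 + 10×3 + 12×5 + 10×3 + 10×2 + 9×3 + 9×0 = 229
Tomás: 12×3 + 10×2 + 10×2 + 12×3 + 10×5 + 10×0 + 9×5 + 9×3 = 234
Liam: 12×2 + 10×4 + 10×1 + 12×4 + 10×0 + 10×1 + 9×1 + 9×2 = 159
Hiro: 12×0 + 10×0 + 10×0 + 12×2 + 10×4 + 10×4 + 9×4 + 9×5 = 185
Carla: 12×4 + 10×3 + 10×4 + 12×0 + 10×2 + 10×3 + 9×0 + 9×4 = 204

Tomás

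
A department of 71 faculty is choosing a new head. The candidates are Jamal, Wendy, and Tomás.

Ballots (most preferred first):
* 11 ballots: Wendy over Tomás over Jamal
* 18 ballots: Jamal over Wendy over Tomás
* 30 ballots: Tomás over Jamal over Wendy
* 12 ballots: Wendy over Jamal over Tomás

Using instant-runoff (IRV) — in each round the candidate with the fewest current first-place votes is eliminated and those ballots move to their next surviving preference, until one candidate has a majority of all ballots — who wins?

Wendy

Round 1: Jamal 18, Wendy 23, Tomás 30. Jamal eliminated.
Round 2: Wendy 41, Tomás 30. Wendy has a majority (≥36).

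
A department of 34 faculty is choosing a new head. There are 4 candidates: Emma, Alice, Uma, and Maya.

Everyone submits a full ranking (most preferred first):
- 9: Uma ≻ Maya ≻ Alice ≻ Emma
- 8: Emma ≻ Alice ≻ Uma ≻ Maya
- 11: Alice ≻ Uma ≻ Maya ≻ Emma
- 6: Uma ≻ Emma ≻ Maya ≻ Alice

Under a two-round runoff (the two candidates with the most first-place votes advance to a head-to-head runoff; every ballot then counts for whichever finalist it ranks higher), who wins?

Round 1 first-place votes: Emma 8, Alice 11, Uma 15, Maya 0. Uma and Alice advance.
Runoff: Uma is ranked above Alice on 15 ballots, Alice above Uma on 19.

Alice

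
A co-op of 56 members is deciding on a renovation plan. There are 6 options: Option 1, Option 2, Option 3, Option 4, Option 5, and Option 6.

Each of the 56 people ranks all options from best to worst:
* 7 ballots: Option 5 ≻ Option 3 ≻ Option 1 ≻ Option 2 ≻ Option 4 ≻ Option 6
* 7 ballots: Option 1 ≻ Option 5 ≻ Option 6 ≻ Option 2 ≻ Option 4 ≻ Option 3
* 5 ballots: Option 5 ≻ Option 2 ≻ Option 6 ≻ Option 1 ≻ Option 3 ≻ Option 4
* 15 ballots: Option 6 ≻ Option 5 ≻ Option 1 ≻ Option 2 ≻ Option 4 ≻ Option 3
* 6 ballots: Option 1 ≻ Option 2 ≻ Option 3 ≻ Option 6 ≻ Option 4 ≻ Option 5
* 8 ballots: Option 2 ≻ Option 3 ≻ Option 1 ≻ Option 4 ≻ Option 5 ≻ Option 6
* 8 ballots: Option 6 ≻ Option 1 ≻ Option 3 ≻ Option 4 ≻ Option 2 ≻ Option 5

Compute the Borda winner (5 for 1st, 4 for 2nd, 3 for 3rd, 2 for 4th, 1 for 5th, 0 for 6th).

Option 1

Option 1: 7×3 + 7×5 + 5×2 + 15×3 + 6×5 + 8×3 + 8×4 = 197
Option 2: 7×2 + 7×2 + 5×4 + 15×2 + 6×4 + 8×5 + 8×1 = 150
Option 3: 7×4 + 7×0 + 5×1 + 15×0 + 6×3 + 8×4 + 8×3 = 107
Option 4: 7×1 + 7×1 + 5×0 + 15×1 + 6×1 + 8×2 + 8×2 = 67
Option 5: 7×5 + 7×4 + 5×5 + 15×4 + 6×0 + 8×1 + 8×0 = 156
Option 6: 7×0 + 7×3 + 5×3 + 15×5 + 6×2 + 8×0 + 8×5 = 163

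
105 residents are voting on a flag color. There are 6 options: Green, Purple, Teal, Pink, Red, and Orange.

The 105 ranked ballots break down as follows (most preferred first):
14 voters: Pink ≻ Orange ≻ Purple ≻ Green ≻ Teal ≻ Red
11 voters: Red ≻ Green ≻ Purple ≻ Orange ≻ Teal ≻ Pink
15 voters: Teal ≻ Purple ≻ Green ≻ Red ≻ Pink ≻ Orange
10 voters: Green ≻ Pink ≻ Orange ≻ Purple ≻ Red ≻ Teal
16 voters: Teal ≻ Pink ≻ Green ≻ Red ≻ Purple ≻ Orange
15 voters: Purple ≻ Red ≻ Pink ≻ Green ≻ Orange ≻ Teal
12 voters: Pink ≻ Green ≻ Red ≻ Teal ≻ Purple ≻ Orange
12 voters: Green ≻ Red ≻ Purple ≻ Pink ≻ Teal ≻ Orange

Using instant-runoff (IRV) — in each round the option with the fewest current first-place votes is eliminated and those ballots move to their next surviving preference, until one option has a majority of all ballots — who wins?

Pink

Round 1: Green 22, Purple 15, Teal 31, Pink 26, Red 11, Orange 0. Orange eliminated.
Round 2: Green 22, Purple 15, Teal 31, Pink 26, Red 11. Red eliminated.
Round 3: Green 33, Purple 15, Teal 31, Pink 26. Purple eliminated.
Round 4: Green 33, Teal 31, Pink 41. Teal eliminated.
Round 5: Green 48, Pink 57. Pink has a majority (≥53).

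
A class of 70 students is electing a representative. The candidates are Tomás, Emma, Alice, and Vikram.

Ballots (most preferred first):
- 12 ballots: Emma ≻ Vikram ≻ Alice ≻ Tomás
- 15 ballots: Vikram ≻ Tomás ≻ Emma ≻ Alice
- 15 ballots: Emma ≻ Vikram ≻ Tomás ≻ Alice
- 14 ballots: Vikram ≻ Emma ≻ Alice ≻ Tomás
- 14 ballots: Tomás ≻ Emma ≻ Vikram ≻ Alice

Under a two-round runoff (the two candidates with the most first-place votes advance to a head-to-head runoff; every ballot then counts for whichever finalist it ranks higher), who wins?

Round 1 first-place votes: Tomás 14, Emma 27, Alice 0, Vikram 29. Vikram and Emma advance.
Runoff: Vikram is ranked above Emma on 29 ballots, Emma above Vikram on 41.

Emma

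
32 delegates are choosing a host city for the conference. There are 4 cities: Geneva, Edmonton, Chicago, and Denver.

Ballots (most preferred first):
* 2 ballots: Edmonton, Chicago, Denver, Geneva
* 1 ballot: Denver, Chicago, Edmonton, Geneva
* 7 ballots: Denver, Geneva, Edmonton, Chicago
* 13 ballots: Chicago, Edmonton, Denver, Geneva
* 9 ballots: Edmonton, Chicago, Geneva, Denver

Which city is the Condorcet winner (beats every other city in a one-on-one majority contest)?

Edmonton vs Geneva: 25–7
Edmonton vs Chicago: 18–14
Edmonton vs Denver: 24–8
Edmonton beats every other city.

Edmonton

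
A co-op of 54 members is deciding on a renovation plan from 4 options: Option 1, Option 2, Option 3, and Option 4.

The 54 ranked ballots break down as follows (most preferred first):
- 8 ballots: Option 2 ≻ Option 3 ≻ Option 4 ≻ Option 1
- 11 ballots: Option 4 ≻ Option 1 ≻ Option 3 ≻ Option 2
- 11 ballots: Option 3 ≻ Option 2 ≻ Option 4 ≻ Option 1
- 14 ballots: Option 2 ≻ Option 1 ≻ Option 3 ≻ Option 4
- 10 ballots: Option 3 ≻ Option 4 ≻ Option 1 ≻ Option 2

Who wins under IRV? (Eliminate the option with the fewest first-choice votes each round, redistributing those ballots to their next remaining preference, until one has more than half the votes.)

Round 1: Option 1 0, Option 2 22, Option 3 21, Option 4 11. Option 1 eliminated.
Round 2: Option 2 22, Option 3 21, Option 4 11. Option 4 eliminated.
Round 3: Option 2 22, Option 3 32. Option 3 has a majority (≥28).

Option 3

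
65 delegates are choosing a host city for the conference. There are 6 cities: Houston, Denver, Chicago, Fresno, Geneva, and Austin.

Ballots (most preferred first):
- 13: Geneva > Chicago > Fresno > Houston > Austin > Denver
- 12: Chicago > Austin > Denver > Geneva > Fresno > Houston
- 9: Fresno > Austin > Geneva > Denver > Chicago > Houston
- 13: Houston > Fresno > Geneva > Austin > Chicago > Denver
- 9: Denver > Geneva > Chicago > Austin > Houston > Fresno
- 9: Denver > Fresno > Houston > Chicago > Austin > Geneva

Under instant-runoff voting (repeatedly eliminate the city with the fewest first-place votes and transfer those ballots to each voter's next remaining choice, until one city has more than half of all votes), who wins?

Round 1: Houston 13, Denver 18, Chicago 12, Fresno 9, Geneva 13, Austin 0. Austin eliminated.
Round 2: Houston 13, Denver 18, Chicago 12, Fresno 9, Geneva 13. Fresno eliminated.
Round 3: Houston 13, Denver 18, Chicago 12, Geneva 22. Chicago eliminated.
Round 4: Houston 13, Denver 30, Geneva 22. Houston eliminated.
Round 5: Denver 30, Geneva 35. Geneva has a majority (≥33).

Geneva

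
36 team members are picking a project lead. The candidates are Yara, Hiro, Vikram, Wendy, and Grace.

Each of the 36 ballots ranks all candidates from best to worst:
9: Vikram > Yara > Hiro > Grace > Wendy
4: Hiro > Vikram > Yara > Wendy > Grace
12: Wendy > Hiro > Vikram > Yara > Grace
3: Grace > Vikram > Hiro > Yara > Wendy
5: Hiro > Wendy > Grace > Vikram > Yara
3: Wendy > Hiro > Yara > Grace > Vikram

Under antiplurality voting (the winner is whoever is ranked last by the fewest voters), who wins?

Hiro

Last-place votes: Yara 5, Hiro 0, Vikram 3, Wendy 12, Grace 16.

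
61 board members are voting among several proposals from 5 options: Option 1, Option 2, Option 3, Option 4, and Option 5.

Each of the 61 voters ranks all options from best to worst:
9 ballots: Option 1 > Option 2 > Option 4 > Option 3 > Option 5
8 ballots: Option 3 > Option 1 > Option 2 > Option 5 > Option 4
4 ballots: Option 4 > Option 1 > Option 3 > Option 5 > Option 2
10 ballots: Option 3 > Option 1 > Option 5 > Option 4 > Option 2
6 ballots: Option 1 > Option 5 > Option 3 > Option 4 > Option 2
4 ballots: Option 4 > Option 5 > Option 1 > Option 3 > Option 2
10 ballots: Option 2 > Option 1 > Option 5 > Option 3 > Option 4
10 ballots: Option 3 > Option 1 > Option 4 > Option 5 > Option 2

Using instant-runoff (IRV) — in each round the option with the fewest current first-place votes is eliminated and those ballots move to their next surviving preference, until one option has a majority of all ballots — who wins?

Round 1: Option 1 15, Option 2 10, Option 3 28, Option 4 8, Option 5 0. Option 5 eliminated.
Round 2: Option 1 15, Option 2 10, Option 3 28, Option 4 8. Option 4 eliminated.
Round 3: Option 1 23, Option 2 10, Option 3 28. Option 2 eliminated.
Round 4: Option 1 33, Option 3 28. Option 1 has a majority (≥31).

Option 1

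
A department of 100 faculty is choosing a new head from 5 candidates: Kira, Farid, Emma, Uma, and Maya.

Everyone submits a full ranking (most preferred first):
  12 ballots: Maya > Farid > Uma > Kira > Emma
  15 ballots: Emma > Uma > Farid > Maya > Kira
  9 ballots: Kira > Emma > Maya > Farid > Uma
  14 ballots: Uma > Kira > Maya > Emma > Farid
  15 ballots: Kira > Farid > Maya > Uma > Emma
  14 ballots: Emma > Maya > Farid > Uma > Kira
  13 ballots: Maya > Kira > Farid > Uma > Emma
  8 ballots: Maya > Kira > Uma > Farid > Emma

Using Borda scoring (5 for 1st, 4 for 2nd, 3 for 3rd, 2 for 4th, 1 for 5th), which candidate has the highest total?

Maya

Kira: 12×2 + 15×1 + 9×5 + 14×4 + 15×5 + 14×1 + 13×4 + 8×4 = 313
Farid: 12×4 + 15×3 + 9×2 + 14×1 + 15×4 + 14×3 + 13×3 + 8×2 = 282
Emma: 12×1 + 15×5 + 9×4 + 14×2 + 15×1 + 14×5 + 13×1 + 8×1 = 257
Uma: 12×3 + 15×4 + 9×1 + 14×5 + 15×2 + 14×2 + 13×2 + 8×3 = 283
Maya: 12×5 + 15×2 + 9×3 + 14×3 + 15×3 + 14×4 + 13×5 + 8×5 = 365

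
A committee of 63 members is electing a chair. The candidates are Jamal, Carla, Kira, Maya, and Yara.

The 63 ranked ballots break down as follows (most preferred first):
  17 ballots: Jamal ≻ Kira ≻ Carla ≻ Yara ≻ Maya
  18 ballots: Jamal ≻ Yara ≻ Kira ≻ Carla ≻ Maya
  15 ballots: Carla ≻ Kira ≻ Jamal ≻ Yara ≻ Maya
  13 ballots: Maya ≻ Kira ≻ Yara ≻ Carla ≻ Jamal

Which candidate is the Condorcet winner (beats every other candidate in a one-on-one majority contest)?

Jamal vs Carla: 35–28
Jamal vs Kira: 35–28
Jamal vs Maya: 50–13
Jamal vs Yara: 50–13
Jamal beats every other candidate.

Jamal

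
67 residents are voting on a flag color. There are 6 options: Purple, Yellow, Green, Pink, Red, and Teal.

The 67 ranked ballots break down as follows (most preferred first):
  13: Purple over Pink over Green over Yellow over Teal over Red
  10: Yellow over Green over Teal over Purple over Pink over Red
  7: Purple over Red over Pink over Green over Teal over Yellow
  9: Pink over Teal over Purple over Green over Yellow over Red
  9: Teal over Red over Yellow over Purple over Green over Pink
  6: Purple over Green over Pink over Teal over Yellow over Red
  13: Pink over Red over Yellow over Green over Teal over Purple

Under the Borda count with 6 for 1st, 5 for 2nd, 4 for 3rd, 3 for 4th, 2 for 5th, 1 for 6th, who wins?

Pink

Purple: 13×6 + 10×3 + 7×6 + 9×4 + 9×3 + 6×6 + 13×1 = 262
Yellow: 13×3 + 10×6 + 7×1 + 9×2 + 9×4 + 6×2 + 13×4 = 224
Green: 13×4 + 10×5 + 7×3 + 9×3 + 9×2 + 6×5 + 13×3 = 237
Pink: 13×5 + 10×2 + 7×4 + 9×6 + 9×1 + 6×4 + 13×6 = 278
Red: 13×1 + 10×1 + 7×5 + 9×1 + 9×5 + 6×1 + 13×5 = 183
Teal: 13×2 + 10×4 + 7×2 + 9×5 + 9×6 + 6×3 + 13×2 = 223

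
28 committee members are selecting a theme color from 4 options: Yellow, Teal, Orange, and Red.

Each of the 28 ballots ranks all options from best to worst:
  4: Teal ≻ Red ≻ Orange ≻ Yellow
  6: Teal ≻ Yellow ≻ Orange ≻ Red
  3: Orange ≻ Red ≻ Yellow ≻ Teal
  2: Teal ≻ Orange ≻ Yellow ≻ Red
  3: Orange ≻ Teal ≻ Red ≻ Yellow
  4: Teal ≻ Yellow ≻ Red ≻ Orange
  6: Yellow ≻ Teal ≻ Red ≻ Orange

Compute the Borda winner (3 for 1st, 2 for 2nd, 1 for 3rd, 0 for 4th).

Yellow: 4×0 + 6×2 + 3×1 + 2×1 + 3×0 + 4×2 + 6×3 = 43
Teal: 4×3 + 6×3 + 3×0 + 2×3 + 3×2 + 4×3 + 6×2 = 66
Orange: 4×1 + 6×1 + 3×3 + 2×2 + 3×3 + 4×0 + 6×0 = 32
Red: 4×2 + 6×0 + 3×2 + 2×0 + 3×1 + 4×1 + 6×1 = 27

Teal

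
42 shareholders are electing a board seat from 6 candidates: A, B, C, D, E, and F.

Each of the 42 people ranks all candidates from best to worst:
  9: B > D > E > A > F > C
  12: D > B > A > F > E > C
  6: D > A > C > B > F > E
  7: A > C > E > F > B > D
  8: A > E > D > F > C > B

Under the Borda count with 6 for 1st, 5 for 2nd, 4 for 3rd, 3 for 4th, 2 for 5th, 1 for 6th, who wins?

A: 9×3 + 12×4 + 6×5 + 7×6 + 8×6 = 195
B: 9×6 + 12×5 + 6×3 + 7×2 + 8×1 = 154
C: 9×1 + 12×1 + 6×4 + 7×5 + 8×2 = 96
D: 9×5 + 12×6 + 6×6 + 7×1 + 8×4 = 192
E: 9×4 + 12×2 + 6×1 + 7×4 + 8×5 = 134
F: 9×2 + 12×3 + 6×2 + 7×3 + 8×3 = 111

A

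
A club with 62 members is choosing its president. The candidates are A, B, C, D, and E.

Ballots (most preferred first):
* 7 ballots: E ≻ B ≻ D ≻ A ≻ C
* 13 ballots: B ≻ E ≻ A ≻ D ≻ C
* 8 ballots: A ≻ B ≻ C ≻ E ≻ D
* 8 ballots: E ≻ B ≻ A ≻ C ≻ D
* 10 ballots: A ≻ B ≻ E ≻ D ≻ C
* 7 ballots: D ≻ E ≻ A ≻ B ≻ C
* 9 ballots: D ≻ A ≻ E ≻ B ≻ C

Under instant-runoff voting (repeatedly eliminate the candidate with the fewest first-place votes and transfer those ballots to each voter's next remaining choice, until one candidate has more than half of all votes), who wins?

Round 1: A 18, B 13, C 0, D 16, E 15. C eliminated.
Round 2: A 18, B 13, D 16, E 15. B eliminated.
Round 3: A 18, D 16, E 28. D eliminated.
Round 4: A 27, E 35. E has a majority (≥32).

E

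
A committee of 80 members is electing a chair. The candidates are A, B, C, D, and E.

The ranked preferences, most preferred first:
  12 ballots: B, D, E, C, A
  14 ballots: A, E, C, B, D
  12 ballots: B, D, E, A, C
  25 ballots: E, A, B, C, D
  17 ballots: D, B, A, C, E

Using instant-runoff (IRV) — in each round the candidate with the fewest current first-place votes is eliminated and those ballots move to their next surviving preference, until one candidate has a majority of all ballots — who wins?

B

Round 1: A 14, B 24, C 0, D 17, E 25. C eliminated.
Round 2: A 14, B 24, D 17, E 25. A eliminated.
Round 3: B 24, D 17, E 39. D eliminated.
Round 4: B 41, E 39. B has a majority (≥41).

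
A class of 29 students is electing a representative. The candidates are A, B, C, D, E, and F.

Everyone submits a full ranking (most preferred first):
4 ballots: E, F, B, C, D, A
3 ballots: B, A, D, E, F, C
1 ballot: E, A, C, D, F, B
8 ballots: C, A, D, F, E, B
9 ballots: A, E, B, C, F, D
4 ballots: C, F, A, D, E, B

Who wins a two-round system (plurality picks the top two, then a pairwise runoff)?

Round 1 first-place votes: A 9, B 3, C 12, D 0, E 5, F 0. C and A advance.
Runoff: C is ranked above A on 16 ballots, A above C on 13.

C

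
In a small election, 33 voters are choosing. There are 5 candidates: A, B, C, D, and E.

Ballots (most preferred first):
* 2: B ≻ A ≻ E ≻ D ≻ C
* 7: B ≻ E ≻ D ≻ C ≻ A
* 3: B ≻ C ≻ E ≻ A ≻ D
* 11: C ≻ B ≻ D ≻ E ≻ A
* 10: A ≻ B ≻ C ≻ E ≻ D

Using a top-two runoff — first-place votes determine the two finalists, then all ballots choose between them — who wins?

Round 1 first-place votes: A 10, B 12, C 11, D 0, E 0. B and C advance.
Runoff: B is ranked above C on 22 ballots, C above B on 11.

B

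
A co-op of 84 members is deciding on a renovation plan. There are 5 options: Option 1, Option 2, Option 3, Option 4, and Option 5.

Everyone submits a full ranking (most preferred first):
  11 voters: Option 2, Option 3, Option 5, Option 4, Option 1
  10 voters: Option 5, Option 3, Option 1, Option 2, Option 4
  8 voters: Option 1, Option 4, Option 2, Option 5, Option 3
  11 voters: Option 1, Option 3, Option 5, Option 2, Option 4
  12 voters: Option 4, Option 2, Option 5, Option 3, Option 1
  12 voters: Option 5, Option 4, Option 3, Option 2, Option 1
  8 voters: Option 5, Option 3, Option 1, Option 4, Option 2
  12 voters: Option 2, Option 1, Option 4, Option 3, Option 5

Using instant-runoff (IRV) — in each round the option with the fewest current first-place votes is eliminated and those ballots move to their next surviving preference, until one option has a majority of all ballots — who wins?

Option 2

Round 1: Option 1 19, Option 2 23, Option 3 0, Option 4 12, Option 5 30. Option 3 eliminated.
Round 2: Option 1 19, Option 2 23, Option 4 12, Option 5 30. Option 4 eliminated.
Round 3: Option 1 19, Option 2 35, Option 5 30. Option 1 eliminated.
Round 4: Option 2 43, Option 5 41. Option 2 has a majority (≥43).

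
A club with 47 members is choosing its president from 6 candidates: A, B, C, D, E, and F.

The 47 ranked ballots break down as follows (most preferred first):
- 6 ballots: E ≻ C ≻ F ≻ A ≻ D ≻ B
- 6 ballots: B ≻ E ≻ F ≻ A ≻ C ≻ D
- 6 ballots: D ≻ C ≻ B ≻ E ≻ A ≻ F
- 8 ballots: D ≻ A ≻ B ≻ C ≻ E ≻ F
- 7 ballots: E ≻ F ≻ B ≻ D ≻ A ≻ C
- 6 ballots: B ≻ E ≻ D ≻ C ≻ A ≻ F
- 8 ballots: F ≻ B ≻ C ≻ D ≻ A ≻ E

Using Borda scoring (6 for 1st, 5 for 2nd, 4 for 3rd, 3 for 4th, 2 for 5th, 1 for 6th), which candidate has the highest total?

B

A: 6×3 + 6×3 + 6×2 + 8×5 + 7×2 + 6×2 + 8×2 = 130
B: 6×1 + 6×6 + 6×4 + 8×4 + 7×4 + 6×6 + 8×5 = 202
C: 6×5 + 6×2 + 6×5 + 8×3 + 7×1 + 6×3 + 8×4 = 153
D: 6×2 + 6×1 + 6×6 + 8×6 + 7×3 + 6×4 + 8×3 = 171
E: 6×6 + 6×5 + 6×3 + 8×2 + 7×6 + 6×5 + 8×1 = 180
F: 6×4 + 6×4 + 6×1 + 8×1 + 7×5 + 6×1 + 8×6 = 151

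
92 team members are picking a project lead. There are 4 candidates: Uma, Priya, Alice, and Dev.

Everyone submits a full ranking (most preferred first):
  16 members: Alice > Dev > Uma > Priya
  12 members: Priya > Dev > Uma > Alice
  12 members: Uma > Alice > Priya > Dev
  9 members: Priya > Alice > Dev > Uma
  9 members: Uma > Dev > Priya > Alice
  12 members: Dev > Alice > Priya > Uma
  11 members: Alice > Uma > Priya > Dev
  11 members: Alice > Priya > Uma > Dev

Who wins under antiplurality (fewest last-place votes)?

Priya

Last-place votes: Uma 21, Priya 16, Alice 21, Dev 34.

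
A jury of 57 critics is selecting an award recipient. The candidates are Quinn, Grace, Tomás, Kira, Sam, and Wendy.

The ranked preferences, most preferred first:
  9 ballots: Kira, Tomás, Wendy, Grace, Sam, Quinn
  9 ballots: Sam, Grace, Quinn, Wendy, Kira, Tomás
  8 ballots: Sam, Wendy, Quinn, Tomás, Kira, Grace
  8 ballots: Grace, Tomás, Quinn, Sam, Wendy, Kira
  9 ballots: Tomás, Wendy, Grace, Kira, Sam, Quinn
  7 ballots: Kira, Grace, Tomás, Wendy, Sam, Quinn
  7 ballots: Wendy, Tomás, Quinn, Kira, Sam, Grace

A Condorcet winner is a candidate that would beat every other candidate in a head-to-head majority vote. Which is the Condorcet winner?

Tomás

Tomás vs Quinn: 40–17
Tomás vs Grace: 33–24
Tomás vs Kira: 32–25
Tomás vs Sam: 40–17
Tomás vs Wendy: 33–24
Tomás beats every other candidate.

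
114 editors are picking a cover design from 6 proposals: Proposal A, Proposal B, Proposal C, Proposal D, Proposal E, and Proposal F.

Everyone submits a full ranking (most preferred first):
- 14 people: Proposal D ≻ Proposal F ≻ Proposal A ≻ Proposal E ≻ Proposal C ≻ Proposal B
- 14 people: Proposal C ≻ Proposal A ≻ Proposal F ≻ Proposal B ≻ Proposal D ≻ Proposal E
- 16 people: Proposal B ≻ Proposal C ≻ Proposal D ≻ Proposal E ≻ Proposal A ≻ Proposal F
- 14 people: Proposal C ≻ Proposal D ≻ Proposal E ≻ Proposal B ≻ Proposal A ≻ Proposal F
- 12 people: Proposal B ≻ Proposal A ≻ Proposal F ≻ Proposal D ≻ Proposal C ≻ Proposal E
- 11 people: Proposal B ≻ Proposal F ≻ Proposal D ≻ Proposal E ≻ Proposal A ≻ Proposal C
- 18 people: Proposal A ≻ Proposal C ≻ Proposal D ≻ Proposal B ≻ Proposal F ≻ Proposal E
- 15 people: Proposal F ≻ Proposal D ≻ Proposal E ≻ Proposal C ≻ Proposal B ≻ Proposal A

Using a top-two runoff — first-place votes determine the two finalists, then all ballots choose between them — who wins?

Round 1 first-place votes: Proposal A 18, Proposal B 39, Proposal C 28, Proposal D 14, Proposal E 0, Proposal F 15. Proposal B and Proposal C advance.
Runoff: Proposal B is ranked above Proposal C on 39 ballots, Proposal C above Proposal B on 75.

Proposal C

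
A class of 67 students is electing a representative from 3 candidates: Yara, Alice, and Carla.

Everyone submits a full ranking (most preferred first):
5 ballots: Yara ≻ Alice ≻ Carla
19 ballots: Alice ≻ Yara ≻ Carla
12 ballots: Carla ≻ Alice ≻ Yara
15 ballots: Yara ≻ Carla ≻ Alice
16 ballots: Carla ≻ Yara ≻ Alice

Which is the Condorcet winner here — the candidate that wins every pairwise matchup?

Yara

Yara vs Alice: 36–31
Yara vs Carla: 39–28
Yara beats every other candidate.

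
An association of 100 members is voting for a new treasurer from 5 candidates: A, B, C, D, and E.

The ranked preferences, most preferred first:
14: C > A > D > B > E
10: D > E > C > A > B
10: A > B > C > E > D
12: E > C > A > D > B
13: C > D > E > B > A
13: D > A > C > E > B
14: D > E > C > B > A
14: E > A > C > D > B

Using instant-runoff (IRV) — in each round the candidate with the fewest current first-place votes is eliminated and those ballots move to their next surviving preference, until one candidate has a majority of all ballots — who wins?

C

Round 1: A 10, B 0, C 27, D 37, E 26. B eliminated.
Round 2: A 10, C 27, D 37, E 26. A eliminated.
Round 3: C 37, D 37, E 26. E eliminated.
Round 4: C 63, D 37. C has a majority (≥51).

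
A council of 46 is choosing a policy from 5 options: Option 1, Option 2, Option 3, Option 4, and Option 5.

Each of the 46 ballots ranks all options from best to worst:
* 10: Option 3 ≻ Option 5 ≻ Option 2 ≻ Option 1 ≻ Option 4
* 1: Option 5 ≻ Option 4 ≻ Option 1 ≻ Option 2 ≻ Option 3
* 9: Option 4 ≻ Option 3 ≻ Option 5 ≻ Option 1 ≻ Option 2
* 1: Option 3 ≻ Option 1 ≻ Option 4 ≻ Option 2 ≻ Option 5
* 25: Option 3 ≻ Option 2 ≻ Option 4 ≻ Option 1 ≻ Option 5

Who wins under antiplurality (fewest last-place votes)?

Option 1

Last-place votes: Option 1 0, Option 2 9, Option 3 1, Option 4 10, Option 5 26.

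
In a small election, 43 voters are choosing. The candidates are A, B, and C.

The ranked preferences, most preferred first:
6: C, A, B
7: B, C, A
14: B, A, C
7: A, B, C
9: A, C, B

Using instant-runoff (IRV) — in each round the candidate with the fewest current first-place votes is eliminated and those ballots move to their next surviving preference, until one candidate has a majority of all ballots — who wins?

Round 1: A 16, B 21, C 6. C eliminated.
Round 2: A 22, B 21. A has a majority (≥22).

A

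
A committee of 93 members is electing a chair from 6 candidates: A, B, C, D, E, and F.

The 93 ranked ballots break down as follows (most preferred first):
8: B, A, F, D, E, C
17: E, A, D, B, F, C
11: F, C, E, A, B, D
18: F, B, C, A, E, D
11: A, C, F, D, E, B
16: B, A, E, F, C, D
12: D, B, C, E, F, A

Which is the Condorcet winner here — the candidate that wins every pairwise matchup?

B vs A: 54–39
B vs C: 71–22
B vs D: 53–40
B vs E: 54–39
B vs F: 53–40
B beats every other candidate.

B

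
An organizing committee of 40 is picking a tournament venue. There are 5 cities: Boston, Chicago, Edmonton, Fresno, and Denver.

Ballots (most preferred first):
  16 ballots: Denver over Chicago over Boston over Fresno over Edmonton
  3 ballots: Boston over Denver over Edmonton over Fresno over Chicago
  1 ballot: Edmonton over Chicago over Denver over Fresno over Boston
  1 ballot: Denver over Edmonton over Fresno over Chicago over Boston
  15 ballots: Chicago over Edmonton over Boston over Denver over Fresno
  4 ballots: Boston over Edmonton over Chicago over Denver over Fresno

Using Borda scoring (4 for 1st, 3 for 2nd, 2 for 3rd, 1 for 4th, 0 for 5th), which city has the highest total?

Boston: 16×2 + 3×4 + 1×0 + 1×0 + 15×2 + 4×4 = 90
Chicago: 16×3 + 3×0 + 1×3 + 1×1 + 15×4 + 4×2 = 120
Edmonton: 16×0 + 3×2 + 1×4 + 1×3 + 15×3 + 4×3 = 70
Fresno: 16×1 + 3×1 + 1×1 + 1×2 + 15×0 + 4×0 = 22
Denver: 16×4 + 3×3 + 1×2 + 1×4 + 15×1 + 4×1 = 98

Chicago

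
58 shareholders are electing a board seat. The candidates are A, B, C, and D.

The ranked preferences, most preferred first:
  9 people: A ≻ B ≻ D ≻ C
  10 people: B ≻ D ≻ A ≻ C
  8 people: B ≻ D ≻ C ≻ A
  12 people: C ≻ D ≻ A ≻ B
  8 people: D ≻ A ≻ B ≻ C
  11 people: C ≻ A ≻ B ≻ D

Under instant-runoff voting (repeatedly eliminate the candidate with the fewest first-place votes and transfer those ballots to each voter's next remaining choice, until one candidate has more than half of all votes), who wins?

B

Round 1: A 9, B 18, C 23, D 8. D eliminated.
Round 2: A 17, B 18, C 23. A eliminated.
Round 3: B 35, C 23. B has a majority (≥30).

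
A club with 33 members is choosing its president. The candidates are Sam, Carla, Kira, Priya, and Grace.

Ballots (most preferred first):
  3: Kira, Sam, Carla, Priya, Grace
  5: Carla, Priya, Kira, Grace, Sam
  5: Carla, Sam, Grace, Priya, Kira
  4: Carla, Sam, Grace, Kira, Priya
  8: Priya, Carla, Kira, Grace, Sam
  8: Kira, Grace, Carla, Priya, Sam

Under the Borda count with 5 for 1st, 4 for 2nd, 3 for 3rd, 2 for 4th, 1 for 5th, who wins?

Sam: 3×4 + 5×1 + 5×4 + 4×4 + 8×1 + 8×1 = 69
Carla: 3×3 + 5×5 + 5×5 + 4×5 + 8×4 + 8×3 = 135
Kira: 3×5 + 5×3 + 5×1 + 4×2 + 8×3 + 8×5 = 107
Priya: 3×2 + 5×4 + 5×2 + 4×1 + 8×5 + 8×2 = 96
Grace: 3×1 + 5×2 + 5×3 + 4×3 + 8×2 + 8×4 = 88

Carla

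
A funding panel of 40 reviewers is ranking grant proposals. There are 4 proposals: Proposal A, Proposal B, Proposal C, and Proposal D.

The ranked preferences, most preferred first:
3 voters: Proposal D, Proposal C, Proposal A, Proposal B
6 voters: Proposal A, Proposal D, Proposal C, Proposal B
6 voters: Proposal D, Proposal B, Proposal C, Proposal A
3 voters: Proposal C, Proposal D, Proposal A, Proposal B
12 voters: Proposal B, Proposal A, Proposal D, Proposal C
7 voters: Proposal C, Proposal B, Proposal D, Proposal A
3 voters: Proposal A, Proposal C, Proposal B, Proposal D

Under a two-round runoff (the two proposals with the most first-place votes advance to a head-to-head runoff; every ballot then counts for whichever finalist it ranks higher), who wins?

Proposal C

Round 1 first-place votes: Proposal A 9, Proposal B 12, Proposal C 10, Proposal D 9. Proposal B and Proposal C advance.
Runoff: Proposal B is ranked above Proposal C on 18 ballots, Proposal C above Proposal B on 22.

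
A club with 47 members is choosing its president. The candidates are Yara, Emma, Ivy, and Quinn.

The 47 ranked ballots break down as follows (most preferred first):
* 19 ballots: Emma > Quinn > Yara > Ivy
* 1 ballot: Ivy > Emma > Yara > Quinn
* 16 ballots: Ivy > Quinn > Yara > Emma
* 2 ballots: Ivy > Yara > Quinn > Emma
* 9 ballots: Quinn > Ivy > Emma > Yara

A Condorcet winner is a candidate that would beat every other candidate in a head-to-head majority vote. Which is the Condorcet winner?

Quinn vs Yara: 44–3
Quinn vs Emma: 27–20
Quinn vs Ivy: 28–19
Quinn beats every other candidate.

Quinn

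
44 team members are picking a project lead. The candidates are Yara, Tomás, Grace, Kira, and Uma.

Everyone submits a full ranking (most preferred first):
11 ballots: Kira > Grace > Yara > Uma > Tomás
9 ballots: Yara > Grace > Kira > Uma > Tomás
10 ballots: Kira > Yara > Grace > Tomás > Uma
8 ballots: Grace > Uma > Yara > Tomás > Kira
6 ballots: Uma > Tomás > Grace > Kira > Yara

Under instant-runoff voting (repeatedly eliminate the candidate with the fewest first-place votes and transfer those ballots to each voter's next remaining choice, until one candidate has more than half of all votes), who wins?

Round 1: Yara 9, Tomás 0, Grace 8, Kira 21, Uma 6. Tomás eliminated.
Round 2: Yara 9, Grace 8, Kira 21, Uma 6. Uma eliminated.
Round 3: Yara 9, Grace 14, Kira 21. Yara eliminated.
Round 4: Grace 23, Kira 21. Grace has a majority (≥23).

Grace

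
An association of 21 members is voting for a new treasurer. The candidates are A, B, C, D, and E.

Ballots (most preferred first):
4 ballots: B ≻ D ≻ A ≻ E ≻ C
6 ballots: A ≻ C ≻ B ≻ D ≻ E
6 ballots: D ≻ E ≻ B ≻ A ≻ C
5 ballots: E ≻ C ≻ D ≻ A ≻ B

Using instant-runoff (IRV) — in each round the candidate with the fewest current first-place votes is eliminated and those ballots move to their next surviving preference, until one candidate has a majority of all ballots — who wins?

Round 1: A 6, B 4, C 0, D 6, E 5. C eliminated.
Round 2: A 6, B 4, D 6, E 5. B eliminated.
Round 3: A 6, D 10, E 5. E eliminated.
Round 4: A 6, D 15. D has a majority (≥11).

D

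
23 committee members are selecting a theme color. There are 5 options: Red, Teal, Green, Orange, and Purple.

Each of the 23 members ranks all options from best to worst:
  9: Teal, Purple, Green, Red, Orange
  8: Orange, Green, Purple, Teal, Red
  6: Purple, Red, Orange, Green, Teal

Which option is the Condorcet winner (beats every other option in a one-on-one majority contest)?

Purple vs Red: 23–0
Purple vs Teal: 14–9
Purple vs Green: 15–8
Purple vs Orange: 15–8
Purple beats every other option.

Purple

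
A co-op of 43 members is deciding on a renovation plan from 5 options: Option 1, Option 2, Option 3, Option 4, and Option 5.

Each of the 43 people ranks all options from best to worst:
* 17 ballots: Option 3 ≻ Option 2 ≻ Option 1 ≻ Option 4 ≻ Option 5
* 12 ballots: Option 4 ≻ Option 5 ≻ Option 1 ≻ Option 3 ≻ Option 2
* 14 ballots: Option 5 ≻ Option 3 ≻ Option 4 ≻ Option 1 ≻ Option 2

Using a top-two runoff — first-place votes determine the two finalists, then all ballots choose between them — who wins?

Round 1 first-place votes: Option 1 0, Option 2 0, Option 3 17, Option 4 12, Option 5 14. Option 3 and Option 5 advance.
Runoff: Option 3 is ranked above Option 5 on 17 ballots, Option 5 above Option 3 on 26.

Option 5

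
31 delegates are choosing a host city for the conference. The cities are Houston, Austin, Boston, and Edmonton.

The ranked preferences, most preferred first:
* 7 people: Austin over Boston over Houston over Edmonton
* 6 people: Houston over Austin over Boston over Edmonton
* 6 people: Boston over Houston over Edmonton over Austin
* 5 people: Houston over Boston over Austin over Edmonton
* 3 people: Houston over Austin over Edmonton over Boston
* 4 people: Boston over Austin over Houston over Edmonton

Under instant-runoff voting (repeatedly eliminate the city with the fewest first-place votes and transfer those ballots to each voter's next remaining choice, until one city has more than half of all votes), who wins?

Boston

Round 1: Houston 14, Austin 7, Boston 10, Edmonton 0. Edmonton eliminated.
Round 2: Houston 14, Austin 7, Boston 10. Austin eliminated.
Round 3: Houston 14, Boston 17. Boston has a majority (≥16).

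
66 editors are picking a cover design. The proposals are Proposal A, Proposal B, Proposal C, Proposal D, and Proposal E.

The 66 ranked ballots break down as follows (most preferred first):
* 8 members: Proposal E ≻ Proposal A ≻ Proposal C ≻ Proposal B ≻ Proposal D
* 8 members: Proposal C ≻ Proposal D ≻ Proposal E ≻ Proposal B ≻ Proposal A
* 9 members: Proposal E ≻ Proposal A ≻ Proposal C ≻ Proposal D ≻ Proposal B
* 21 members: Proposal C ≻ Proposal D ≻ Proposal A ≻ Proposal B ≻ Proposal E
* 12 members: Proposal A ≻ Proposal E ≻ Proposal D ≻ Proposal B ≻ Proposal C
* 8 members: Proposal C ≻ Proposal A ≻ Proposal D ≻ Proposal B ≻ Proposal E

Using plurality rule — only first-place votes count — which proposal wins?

Proposal C

First-place votes: Proposal A 12, Proposal B 0, Proposal C 37, Proposal D 0, Proposal E 17.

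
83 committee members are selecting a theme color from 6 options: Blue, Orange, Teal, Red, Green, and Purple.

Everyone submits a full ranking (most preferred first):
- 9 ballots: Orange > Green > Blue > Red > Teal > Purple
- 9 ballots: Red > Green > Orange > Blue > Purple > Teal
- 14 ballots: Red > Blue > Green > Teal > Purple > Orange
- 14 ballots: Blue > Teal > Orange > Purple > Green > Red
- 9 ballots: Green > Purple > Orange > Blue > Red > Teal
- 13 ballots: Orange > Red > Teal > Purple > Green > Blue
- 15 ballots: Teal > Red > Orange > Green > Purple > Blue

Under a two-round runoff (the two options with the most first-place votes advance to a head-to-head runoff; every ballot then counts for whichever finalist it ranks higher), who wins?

Orange

Round 1 first-place votes: Blue 14, Orange 22, Teal 15, Red 23, Green 9, Purple 0. Red and Orange advance.
Runoff: Red is ranked above Orange on 38 ballots, Orange above Red on 45.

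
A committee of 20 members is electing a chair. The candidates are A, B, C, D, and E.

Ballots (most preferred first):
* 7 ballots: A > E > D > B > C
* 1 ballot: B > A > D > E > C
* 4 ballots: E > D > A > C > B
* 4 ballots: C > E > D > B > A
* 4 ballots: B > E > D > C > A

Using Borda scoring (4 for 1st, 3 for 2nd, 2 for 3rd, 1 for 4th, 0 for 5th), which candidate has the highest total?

E

A: 7×4 + 1×3 + 4×2 + 4×0 + 4×0 = 39
B: 7×1 + 1×4 + 4×0 + 4×1 + 4×4 = 31
C: 7×0 + 1×0 + 4×1 + 4×4 + 4×1 = 24
D: 7×2 + 1×2 + 4×3 + 4×2 + 4×2 = 44
E: 7×3 + 1×1 + 4×4 + 4×3 + 4×3 = 62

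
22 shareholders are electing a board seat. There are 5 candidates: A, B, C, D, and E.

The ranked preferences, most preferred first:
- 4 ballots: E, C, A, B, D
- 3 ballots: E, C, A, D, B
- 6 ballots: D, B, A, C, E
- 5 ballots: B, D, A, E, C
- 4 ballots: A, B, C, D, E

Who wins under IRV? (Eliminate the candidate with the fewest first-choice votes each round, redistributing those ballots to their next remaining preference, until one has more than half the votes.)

B

Round 1: A 4, B 5, C 0, D 6, E 7. C eliminated.
Round 2: A 4, B 5, D 6, E 7. A eliminated.
Round 3: B 9, D 6, E 7. D eliminated.
Round 4: B 15, E 7. B has a majority (≥12).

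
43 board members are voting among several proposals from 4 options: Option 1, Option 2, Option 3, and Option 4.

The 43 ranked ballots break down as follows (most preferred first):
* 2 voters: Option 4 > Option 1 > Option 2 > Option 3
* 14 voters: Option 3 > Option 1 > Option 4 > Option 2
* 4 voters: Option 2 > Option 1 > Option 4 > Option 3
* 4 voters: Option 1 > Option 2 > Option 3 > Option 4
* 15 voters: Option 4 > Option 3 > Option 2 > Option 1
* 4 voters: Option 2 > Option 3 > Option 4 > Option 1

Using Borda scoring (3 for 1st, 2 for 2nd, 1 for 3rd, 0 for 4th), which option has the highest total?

Option 1: 2×2 + 14×2 + 4×2 + 4×3 + 15×0 + 4×0 = 52
Option 2: 2×1 + 14×0 + 4×3 + 4×2 + 15×1 + 4×3 = 49
Option 3: 2×0 + 14×3 + 4×0 + 4×1 + 15×2 + 4×2 = 84
Option 4: 2×3 + 14×1 + 4×1 + 4×0 + 15×3 + 4×1 = 73

Option 3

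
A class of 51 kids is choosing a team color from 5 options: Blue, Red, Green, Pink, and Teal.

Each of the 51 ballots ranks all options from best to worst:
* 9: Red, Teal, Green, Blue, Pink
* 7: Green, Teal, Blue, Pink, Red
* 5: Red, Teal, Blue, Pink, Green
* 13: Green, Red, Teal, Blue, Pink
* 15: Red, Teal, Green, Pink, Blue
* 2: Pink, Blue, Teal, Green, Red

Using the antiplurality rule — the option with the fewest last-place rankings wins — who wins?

Teal

Last-place votes: Blue 15, Red 9, Green 5, Pink 22, Teal 0.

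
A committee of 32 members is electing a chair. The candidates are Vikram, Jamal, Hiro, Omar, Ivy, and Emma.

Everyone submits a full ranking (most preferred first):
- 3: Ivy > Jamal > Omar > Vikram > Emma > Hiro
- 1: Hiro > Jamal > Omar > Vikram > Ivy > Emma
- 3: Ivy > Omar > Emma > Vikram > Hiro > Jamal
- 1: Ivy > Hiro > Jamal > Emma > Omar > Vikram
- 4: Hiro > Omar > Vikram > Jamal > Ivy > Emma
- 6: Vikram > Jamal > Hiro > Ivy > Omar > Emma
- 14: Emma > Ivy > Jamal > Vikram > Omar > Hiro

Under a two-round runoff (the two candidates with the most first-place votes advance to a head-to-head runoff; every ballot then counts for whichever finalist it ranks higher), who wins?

Round 1 first-place votes: Vikram 6, Jamal 0, Hiro 5, Omar 0, Ivy 7, Emma 14. Emma and Ivy advance.
Runoff: Emma is ranked above Ivy on 14 ballots, Ivy above Emma on 18.

Ivy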